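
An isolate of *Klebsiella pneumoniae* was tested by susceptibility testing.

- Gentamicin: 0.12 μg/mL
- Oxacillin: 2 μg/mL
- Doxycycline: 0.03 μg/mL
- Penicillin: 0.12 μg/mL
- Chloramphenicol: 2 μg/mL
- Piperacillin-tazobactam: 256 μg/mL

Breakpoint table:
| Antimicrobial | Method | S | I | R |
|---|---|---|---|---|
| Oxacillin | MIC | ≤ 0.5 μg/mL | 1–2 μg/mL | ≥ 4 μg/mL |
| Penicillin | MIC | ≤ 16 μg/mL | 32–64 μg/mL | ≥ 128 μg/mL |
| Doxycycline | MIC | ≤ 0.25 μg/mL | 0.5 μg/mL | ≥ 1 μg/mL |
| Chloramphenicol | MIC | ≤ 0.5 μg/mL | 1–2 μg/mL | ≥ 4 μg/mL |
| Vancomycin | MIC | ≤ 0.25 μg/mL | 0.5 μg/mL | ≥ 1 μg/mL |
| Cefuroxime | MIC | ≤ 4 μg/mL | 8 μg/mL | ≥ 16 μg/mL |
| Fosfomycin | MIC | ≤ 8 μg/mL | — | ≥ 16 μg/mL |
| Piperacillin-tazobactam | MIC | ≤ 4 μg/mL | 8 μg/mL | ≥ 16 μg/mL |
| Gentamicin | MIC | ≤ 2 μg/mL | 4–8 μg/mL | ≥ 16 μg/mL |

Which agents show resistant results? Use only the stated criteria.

piperacillin-tazobactam

Gentamicin 0.12 μg/mL: ≤ 2 μg/mL — Susceptible
Oxacillin 2 μg/mL: in 1–2 μg/mL ⇒ intermediate
Doxycycline 0.03 μg/mL: ≤ 0.25 μg/mL → Susceptible
Penicillin 0.12 μg/mL: ≤ 16 μg/mL ⇒ susceptible
Chloramphenicol: 2 μg/mL is in 1–2 μg/mL — intermediate
Piperacillin-tazobactam: 256 μg/mL is ≥ 16 μg/mL → Resistant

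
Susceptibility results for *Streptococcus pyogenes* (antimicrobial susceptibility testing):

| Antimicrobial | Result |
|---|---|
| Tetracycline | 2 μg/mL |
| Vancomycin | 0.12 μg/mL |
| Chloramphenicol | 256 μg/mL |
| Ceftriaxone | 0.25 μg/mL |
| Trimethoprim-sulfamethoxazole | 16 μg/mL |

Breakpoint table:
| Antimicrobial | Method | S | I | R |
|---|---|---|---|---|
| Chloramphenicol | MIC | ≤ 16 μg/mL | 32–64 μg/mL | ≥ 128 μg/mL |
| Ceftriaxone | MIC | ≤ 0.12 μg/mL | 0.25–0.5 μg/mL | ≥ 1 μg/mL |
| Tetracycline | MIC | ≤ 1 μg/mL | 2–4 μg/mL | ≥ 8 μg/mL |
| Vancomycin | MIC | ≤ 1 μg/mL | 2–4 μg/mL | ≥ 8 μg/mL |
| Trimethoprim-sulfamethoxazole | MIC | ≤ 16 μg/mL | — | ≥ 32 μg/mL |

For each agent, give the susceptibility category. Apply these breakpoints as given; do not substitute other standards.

I, S, R, I, S

Tetracycline: 2 μg/mL is in 2–4 μg/mL → intermediate
Vancomycin (0.12 μg/mL) ≤ 1 μg/mL ⇒ susceptible
Chloramphenicol (256 μg/mL) ≥ 128 μg/mL → resistant
Ceftriaxone (0.25 μg/mL) in 0.25–0.5 μg/mL ⇒ Intermediate
Trimethoprim-sulfamethoxazole: 16 μg/mL is ≤ 16 μg/mL — Susceptible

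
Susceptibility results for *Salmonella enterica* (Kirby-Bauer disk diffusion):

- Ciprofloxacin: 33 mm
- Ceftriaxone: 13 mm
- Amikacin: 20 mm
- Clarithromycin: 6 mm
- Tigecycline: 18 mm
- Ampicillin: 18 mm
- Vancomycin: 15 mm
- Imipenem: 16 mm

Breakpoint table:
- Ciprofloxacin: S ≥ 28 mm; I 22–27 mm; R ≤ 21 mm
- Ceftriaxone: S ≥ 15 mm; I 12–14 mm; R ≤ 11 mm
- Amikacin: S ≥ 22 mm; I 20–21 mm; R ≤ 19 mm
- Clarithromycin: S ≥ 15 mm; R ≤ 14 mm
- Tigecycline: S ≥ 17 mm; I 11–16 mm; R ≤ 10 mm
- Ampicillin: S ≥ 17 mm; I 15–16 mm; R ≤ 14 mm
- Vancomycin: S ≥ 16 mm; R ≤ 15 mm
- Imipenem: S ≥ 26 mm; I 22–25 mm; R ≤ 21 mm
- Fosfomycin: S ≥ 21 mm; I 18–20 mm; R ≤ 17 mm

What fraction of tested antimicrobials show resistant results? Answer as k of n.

Ciprofloxacin: 33 mm is ≥ 28 mm ⇒ Susceptible
Ceftriaxone: 13 mm is in 12–14 mm ⇒ Intermediate
Amikacin (20 mm) in 20–21 mm — I
Clarithromycin 6 mm: ≤ 14 mm → R
Tigecycline (18 mm) ≥ 17 mm — Susceptible
Ampicillin 18 mm: ≥ 17 mm → Susceptible
Vancomycin 15 mm: ≤ 15 mm — resistant
Imipenem (16 mm) ≤ 21 mm ⇒ resistant
Resistant: 3/8

3 of 8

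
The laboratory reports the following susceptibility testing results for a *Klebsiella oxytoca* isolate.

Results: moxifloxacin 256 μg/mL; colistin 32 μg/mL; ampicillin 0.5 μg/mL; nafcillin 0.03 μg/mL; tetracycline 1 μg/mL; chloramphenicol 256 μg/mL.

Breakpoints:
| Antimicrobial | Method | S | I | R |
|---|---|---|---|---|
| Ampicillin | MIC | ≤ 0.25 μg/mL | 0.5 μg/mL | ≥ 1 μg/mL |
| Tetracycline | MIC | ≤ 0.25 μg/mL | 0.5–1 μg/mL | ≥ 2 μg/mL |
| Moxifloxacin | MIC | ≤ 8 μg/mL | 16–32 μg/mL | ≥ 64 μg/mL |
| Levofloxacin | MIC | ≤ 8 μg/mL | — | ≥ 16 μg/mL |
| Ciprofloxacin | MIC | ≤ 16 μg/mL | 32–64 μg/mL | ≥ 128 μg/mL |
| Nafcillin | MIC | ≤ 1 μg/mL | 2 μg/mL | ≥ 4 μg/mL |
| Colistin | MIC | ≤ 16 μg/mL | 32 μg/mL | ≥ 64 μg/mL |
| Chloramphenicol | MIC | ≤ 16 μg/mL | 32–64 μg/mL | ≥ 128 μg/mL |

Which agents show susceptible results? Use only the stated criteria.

Moxifloxacin (256 μg/mL) ≥ 64 μg/mL → Resistant
Colistin 32 μg/mL: = 32 μg/mL → Intermediate
Ampicillin 0.5 μg/mL: = 0.5 μg/mL — Intermediate
Nafcillin 0.03 μg/mL: ≤ 1 μg/mL — Susceptible
Tetracycline: 1 μg/mL is in 0.5–1 μg/mL ⇒ Intermediate
Chloramphenicol: 256 μg/mL is ≥ 128 μg/mL — Resistant

nafcillin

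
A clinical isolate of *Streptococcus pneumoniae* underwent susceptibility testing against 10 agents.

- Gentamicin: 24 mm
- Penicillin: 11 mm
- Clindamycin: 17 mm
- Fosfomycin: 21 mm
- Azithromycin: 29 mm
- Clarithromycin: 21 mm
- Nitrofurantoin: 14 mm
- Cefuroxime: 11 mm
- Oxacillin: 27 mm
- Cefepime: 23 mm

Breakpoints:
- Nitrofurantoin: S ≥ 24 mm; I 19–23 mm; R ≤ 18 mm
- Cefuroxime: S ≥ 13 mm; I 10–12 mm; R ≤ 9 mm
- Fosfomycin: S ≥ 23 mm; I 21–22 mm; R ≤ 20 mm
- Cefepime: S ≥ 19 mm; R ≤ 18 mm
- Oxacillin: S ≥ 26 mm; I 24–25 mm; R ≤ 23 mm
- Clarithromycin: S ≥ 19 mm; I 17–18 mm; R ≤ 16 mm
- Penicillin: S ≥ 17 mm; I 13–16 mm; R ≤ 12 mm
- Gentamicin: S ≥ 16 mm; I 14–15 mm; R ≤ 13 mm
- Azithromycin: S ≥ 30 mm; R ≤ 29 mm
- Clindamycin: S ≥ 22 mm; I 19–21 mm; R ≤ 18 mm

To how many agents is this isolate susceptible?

4

Gentamicin 24 mm: ≥ 16 mm ⇒ Susceptible
Penicillin 11 mm: ≤ 12 mm — Resistant
Clindamycin 17 mm: ≤ 18 mm — resistant
Fosfomycin (21 mm) in 21–22 mm ⇒ intermediate
Azithromycin: 29 mm is ≤ 29 mm ⇒ R
Clarithromycin (21 mm) ≥ 19 mm ⇒ susceptible
Nitrofurantoin (14 mm) ≤ 18 mm ⇒ R
Cefuroxime (11 mm) in 10–12 mm — intermediate
Oxacillin (27 mm) ≥ 26 mm — susceptible
Cefepime (23 mm) ≥ 19 mm — susceptible
Susceptible: 4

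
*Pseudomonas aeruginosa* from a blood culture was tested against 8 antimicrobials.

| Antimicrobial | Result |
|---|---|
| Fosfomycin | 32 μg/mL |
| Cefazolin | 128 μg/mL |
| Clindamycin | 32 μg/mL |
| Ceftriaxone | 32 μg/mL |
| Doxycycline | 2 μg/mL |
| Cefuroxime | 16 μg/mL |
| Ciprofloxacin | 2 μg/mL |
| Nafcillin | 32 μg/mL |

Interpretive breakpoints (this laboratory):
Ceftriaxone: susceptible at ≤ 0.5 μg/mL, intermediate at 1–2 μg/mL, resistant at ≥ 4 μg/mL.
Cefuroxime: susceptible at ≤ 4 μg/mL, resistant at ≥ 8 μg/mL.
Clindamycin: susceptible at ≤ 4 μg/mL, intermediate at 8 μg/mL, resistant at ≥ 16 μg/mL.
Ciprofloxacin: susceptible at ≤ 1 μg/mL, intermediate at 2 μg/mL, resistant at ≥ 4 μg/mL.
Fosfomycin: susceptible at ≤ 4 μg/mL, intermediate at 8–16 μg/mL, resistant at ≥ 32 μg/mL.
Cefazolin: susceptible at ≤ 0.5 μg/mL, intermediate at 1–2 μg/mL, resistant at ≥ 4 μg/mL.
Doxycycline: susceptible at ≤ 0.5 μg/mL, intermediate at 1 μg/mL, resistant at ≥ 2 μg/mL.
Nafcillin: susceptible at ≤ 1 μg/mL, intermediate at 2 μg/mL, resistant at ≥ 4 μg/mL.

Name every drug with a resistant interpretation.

Fosfomycin: 32 μg/mL is ≥ 32 μg/mL ⇒ Resistant
Cefazolin: 128 μg/mL is ≥ 4 μg/mL → Resistant
Clindamycin 32 μg/mL: ≥ 16 μg/mL — resistant
Ceftriaxone (32 μg/mL) ≥ 4 μg/mL ⇒ resistant
Doxycycline 2 μg/mL: ≥ 2 μg/mL ⇒ R
Cefuroxime 16 μg/mL: ≥ 8 μg/mL — Resistant
Ciprofloxacin: 2 μg/mL is = 2 μg/mL ⇒ I
Nafcillin: 32 μg/mL is ≥ 4 μg/mL — Resistant

fosfomycin, cefazolin, clindamycin, ceftriaxone, doxycycline, cefuroxime, nafcillin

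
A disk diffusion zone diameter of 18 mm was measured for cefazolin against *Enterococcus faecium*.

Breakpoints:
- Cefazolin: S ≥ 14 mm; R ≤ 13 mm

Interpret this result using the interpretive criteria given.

S

Cefazolin 18 mm: ≥ 14 mm ⇒ susceptible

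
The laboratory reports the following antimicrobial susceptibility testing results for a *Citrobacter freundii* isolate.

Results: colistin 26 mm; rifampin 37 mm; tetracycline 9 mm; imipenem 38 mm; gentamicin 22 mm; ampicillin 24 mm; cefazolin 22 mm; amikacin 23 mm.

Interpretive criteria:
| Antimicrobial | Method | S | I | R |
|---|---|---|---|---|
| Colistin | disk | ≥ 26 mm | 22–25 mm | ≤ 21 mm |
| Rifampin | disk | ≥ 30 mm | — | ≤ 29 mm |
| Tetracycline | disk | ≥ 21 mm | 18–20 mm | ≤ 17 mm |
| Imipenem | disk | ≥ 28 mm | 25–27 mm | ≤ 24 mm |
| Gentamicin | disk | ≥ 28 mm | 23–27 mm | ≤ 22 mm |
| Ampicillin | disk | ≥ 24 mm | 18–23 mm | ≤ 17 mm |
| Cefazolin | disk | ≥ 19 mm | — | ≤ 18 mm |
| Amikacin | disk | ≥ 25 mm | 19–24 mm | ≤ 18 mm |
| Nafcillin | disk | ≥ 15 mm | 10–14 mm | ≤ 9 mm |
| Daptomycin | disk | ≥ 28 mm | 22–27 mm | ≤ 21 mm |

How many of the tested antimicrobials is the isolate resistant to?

2

Colistin 26 mm: ≥ 26 mm ⇒ susceptible
Rifampin: 37 mm is ≥ 30 mm — susceptible
Tetracycline: 9 mm is ≤ 17 mm → Resistant
Imipenem (38 mm) ≥ 28 mm — Susceptible
Gentamicin: 22 mm is ≤ 22 mm — resistant
Ampicillin 24 mm: ≥ 24 mm ⇒ S
Cefazolin (22 mm) ≥ 19 mm ⇒ S
Amikacin: 23 mm is in 19–24 mm ⇒ intermediate
Resistant: 2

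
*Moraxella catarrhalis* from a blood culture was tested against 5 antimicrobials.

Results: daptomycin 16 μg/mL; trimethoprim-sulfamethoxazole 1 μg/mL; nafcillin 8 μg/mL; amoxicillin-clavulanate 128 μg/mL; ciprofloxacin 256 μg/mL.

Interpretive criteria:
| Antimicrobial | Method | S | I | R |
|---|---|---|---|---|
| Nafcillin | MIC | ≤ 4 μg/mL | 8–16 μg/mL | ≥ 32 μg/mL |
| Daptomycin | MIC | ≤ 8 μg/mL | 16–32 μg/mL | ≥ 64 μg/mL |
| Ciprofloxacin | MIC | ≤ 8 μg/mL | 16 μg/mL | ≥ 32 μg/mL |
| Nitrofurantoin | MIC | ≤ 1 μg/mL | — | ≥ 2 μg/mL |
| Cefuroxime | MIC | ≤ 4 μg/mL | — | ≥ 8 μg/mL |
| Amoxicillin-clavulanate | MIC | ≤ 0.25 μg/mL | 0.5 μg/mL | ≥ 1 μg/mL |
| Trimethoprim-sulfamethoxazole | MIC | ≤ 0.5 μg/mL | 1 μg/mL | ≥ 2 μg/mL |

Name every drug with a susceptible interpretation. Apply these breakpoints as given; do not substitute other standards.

Daptomycin 16 μg/mL: in 16–32 μg/mL → I
Trimethoprim-sulfamethoxazole: 1 μg/mL is = 1 μg/mL — intermediate
Nafcillin (8 μg/mL) in 8–16 μg/mL ⇒ intermediate
Amoxicillin-clavulanate 128 μg/mL: ≥ 1 μg/mL — resistant
Ciprofloxacin: 256 μg/mL is ≥ 32 μg/mL ⇒ R

none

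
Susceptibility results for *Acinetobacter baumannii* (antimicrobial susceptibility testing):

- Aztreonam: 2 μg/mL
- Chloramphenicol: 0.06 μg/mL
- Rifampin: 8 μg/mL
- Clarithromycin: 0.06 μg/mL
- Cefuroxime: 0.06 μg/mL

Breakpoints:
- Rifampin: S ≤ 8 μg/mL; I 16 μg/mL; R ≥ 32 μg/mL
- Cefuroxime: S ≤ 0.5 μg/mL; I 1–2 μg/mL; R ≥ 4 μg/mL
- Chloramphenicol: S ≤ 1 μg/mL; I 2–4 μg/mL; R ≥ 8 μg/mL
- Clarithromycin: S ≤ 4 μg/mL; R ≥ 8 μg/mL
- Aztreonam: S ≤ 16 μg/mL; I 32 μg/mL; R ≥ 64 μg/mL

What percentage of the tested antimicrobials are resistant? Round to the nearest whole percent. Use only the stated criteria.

Aztreonam: 2 μg/mL is ≤ 16 μg/mL ⇒ S
Chloramphenicol: 0.06 μg/mL is ≤ 1 μg/mL → susceptible
Rifampin (8 μg/mL) ≤ 8 μg/mL → Susceptible
Clarithromycin: 0.06 μg/mL is ≤ 4 μg/mL — Susceptible
Cefuroxime (0.06 μg/mL) ≤ 0.5 μg/mL → susceptible
Resistant: 0/5

0%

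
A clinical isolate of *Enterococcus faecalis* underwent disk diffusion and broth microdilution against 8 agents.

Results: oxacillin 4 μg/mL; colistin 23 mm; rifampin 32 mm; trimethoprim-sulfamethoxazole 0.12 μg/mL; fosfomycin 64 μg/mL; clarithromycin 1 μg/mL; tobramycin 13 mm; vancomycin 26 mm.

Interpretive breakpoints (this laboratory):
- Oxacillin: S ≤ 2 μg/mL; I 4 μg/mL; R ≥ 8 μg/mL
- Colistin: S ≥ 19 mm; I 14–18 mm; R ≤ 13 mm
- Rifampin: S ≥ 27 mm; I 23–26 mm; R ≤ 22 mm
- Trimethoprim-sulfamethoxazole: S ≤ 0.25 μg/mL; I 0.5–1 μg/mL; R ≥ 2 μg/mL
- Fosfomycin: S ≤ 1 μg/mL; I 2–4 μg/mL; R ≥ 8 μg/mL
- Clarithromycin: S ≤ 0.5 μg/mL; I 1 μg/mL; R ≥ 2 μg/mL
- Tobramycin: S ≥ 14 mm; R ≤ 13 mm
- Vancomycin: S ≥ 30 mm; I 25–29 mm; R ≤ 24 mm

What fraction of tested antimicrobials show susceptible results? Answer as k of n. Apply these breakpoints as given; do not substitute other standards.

3 of 8

Oxacillin 4 μg/mL: = 4 μg/mL → I
Colistin: 23 mm is ≥ 19 mm ⇒ Susceptible
Rifampin: 32 mm is ≥ 27 mm → Susceptible
Trimethoprim-sulfamethoxazole (0.12 μg/mL) ≤ 0.25 μg/mL → susceptible
Fosfomycin: 64 μg/mL is ≥ 8 μg/mL — resistant
Clarithromycin: 1 μg/mL is = 1 μg/mL → Intermediate
Tobramycin: 13 mm is ≤ 13 mm ⇒ R
Vancomycin (26 mm) in 25–29 mm ⇒ I
Susceptible: 3/8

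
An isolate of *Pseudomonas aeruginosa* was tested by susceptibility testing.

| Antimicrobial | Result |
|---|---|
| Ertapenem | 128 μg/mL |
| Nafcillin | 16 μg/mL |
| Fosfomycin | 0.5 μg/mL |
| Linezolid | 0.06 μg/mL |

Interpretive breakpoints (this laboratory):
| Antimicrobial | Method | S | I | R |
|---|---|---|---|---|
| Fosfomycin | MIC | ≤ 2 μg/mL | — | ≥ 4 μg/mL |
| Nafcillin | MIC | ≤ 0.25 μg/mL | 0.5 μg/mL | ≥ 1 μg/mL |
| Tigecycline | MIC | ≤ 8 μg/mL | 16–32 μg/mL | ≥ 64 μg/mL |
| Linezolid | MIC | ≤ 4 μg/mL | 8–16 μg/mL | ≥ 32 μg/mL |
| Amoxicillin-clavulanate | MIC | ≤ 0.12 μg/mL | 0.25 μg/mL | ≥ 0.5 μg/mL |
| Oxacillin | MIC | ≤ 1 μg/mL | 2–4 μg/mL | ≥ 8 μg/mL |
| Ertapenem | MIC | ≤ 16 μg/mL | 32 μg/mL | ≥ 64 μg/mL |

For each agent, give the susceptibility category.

R, R, S, S

Ertapenem (128 μg/mL) ≥ 64 μg/mL — resistant
Nafcillin 16 μg/mL: ≥ 1 μg/mL → resistant
Fosfomycin: 0.5 μg/mL is ≤ 2 μg/mL ⇒ S
Linezolid: 0.06 μg/mL is ≤ 4 μg/mL ⇒ susceptible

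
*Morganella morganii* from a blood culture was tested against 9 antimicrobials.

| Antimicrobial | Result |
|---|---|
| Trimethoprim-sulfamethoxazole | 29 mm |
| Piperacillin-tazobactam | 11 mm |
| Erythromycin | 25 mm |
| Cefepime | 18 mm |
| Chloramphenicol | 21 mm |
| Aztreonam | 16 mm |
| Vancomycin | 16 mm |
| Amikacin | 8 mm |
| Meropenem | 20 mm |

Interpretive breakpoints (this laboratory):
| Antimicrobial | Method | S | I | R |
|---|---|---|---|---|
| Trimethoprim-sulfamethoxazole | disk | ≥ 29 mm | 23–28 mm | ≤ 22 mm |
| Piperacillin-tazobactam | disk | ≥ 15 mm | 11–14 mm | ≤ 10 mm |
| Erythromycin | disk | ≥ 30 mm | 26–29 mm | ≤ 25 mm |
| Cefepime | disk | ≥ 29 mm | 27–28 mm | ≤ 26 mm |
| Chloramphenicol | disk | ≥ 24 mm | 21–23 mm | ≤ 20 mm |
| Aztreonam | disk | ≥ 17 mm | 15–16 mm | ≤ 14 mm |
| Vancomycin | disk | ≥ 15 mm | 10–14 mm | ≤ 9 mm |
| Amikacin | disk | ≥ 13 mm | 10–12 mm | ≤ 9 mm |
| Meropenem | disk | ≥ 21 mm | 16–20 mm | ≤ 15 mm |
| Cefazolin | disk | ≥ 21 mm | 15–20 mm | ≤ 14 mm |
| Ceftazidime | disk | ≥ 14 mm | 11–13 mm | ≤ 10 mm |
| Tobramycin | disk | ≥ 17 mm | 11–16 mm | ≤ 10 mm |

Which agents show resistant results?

erythromycin, cefepime, amikacin

Trimethoprim-sulfamethoxazole: 29 mm is ≥ 29 mm ⇒ susceptible
Piperacillin-tazobactam: 11 mm is in 11–14 mm ⇒ Intermediate
Erythromycin: 25 mm is ≤ 25 mm → Resistant
Cefepime 18 mm: ≤ 26 mm → R
Chloramphenicol: 21 mm is in 21–23 mm ⇒ Intermediate
Aztreonam: 16 mm is in 15–16 mm — intermediate
Vancomycin 16 mm: ≥ 15 mm — S
Amikacin: 8 mm is ≤ 9 mm → Resistant
Meropenem 20 mm: in 16–20 mm ⇒ I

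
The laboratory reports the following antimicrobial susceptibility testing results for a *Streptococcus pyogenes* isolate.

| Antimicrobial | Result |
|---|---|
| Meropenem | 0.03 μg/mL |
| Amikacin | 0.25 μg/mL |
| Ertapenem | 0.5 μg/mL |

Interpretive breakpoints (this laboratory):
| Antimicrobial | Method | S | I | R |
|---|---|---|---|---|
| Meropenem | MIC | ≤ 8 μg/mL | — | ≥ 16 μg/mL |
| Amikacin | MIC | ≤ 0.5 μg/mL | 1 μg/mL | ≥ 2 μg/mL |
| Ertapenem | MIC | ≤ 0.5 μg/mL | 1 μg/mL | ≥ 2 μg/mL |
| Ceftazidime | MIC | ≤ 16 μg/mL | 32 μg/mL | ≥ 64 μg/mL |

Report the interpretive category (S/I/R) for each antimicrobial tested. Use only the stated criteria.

Meropenem: 0.03 μg/mL is ≤ 8 μg/mL ⇒ Susceptible
Amikacin: 0.25 μg/mL is ≤ 0.5 μg/mL ⇒ S
Ertapenem: 0.5 μg/mL is ≤ 0.5 μg/mL → Susceptible

S, S, S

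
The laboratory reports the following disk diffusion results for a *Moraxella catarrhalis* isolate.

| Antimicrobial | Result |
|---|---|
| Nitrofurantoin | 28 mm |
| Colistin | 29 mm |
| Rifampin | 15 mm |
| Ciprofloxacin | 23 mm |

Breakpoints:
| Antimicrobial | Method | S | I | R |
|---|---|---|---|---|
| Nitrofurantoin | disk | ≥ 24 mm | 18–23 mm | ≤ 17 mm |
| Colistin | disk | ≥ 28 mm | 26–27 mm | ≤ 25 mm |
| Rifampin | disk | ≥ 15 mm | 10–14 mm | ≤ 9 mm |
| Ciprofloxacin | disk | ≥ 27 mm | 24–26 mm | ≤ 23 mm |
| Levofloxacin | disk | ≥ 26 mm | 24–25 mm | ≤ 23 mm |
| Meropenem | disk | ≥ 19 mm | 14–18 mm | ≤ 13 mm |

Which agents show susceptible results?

nitrofurantoin, colistin, rifampin

Nitrofurantoin (28 mm) ≥ 24 mm ⇒ Susceptible
Colistin (29 mm) ≥ 28 mm → Susceptible
Rifampin 15 mm: ≥ 15 mm ⇒ susceptible
Ciprofloxacin: 23 mm is ≤ 23 mm → Resistant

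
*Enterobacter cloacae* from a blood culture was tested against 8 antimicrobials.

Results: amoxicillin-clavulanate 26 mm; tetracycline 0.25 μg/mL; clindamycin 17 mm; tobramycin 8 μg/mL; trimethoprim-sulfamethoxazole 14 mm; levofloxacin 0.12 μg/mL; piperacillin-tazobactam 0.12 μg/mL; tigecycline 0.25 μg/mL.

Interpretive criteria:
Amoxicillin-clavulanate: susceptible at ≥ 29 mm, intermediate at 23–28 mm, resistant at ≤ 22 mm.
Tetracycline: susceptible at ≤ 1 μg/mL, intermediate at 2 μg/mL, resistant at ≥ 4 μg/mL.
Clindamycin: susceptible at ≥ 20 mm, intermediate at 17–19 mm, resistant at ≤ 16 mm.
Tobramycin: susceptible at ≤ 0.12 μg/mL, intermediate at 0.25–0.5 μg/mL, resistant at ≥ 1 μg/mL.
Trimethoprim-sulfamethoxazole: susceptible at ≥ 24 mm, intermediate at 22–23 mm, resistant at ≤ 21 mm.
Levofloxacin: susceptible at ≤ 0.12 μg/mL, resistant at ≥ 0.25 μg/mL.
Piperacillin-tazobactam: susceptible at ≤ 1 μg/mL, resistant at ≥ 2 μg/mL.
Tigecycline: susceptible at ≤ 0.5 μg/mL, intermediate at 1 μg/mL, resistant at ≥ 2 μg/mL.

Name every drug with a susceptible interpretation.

Amoxicillin-clavulanate 26 mm: in 23–28 mm — Intermediate
Tetracycline: 0.25 μg/mL is ≤ 1 μg/mL → S
Clindamycin 17 mm: in 17–19 mm → intermediate
Tobramycin: 8 μg/mL is ≥ 1 μg/mL ⇒ resistant
Trimethoprim-sulfamethoxazole (14 mm) ≤ 21 mm → R
Levofloxacin (0.12 μg/mL) ≤ 0.12 μg/mL → susceptible
Piperacillin-tazobactam: 0.12 μg/mL is ≤ 1 μg/mL — Susceptible
Tigecycline (0.25 μg/mL) ≤ 0.5 μg/mL → susceptible

tetracycline, levofloxacin, piperacillin-tazobactam, tigecycline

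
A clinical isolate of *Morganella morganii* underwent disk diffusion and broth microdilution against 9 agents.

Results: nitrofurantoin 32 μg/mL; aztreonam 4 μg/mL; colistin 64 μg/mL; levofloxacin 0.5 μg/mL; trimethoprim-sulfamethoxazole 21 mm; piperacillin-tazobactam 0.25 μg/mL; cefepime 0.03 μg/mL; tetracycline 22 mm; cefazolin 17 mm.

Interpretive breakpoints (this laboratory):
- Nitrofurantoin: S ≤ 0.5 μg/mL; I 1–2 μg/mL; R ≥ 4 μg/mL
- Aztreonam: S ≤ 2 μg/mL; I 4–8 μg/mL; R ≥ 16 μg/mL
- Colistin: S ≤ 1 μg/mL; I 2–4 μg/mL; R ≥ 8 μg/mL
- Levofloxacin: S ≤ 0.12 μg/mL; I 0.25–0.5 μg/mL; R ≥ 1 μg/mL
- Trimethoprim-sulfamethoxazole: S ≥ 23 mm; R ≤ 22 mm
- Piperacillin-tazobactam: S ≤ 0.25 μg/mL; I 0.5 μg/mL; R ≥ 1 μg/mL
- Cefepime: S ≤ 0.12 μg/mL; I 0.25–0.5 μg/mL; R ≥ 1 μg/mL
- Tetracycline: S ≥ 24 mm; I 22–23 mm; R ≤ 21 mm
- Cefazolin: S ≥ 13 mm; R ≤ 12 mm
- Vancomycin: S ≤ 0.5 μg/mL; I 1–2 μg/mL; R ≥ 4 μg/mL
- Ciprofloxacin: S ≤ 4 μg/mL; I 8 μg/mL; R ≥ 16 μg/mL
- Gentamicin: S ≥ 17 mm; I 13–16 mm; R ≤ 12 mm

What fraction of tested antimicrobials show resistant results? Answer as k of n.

Nitrofurantoin 32 μg/mL: ≥ 4 μg/mL — Resistant
Aztreonam 4 μg/mL: in 4–8 μg/mL → intermediate
Colistin 64 μg/mL: ≥ 8 μg/mL → resistant
Levofloxacin (0.5 μg/mL) in 0.25–0.5 μg/mL — intermediate
Trimethoprim-sulfamethoxazole (21 mm) ≤ 22 mm → resistant
Piperacillin-tazobactam 0.25 μg/mL: ≤ 0.25 μg/mL → susceptible
Cefepime 0.03 μg/mL: ≤ 0.12 μg/mL ⇒ susceptible
Tetracycline (22 mm) in 22–23 mm — I
Cefazolin 17 mm: ≥ 13 mm ⇒ S
Resistant: 3/9

3 of 9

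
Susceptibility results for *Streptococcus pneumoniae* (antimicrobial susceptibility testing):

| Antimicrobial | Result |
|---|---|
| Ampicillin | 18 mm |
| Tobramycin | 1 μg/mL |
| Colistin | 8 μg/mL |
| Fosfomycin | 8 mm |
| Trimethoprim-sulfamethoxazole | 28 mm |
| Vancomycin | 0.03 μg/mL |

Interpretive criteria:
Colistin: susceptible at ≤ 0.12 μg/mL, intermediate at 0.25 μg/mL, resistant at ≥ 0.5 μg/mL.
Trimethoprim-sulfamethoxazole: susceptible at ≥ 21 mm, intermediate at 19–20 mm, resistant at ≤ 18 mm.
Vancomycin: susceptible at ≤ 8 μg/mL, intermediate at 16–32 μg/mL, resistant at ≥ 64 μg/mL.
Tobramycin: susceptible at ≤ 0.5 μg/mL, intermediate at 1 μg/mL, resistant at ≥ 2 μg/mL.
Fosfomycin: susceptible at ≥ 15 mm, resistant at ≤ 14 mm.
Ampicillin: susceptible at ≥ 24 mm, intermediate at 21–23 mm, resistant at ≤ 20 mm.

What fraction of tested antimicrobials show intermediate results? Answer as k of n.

Ampicillin: 18 mm is ≤ 20 mm — resistant
Tobramycin: 1 μg/mL is = 1 μg/mL ⇒ I
Colistin 8 μg/mL: ≥ 0.5 μg/mL → R
Fosfomycin: 8 mm is ≤ 14 mm — R
Trimethoprim-sulfamethoxazole (28 mm) ≥ 21 mm ⇒ susceptible
Vancomycin: 0.03 μg/mL is ≤ 8 μg/mL ⇒ susceptible
Intermediate: 1/6

1 of 6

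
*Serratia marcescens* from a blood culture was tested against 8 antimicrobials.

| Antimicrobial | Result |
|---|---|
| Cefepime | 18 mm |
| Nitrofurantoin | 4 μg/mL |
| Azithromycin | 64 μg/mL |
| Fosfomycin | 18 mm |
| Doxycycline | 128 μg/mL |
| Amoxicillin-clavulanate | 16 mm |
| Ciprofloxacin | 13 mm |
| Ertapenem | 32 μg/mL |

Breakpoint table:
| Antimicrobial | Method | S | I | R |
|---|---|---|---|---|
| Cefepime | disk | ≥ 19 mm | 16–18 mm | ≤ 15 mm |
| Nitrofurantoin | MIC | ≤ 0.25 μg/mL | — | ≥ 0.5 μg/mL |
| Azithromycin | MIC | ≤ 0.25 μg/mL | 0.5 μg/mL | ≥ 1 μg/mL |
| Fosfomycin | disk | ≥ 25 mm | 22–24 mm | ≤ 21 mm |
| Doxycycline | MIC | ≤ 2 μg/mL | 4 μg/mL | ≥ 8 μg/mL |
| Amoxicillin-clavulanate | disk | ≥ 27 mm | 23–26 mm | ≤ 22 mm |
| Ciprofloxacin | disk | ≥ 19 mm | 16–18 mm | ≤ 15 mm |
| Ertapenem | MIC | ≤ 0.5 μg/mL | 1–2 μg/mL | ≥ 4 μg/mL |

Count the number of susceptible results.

Cefepime 18 mm: in 16–18 mm → I
Nitrofurantoin 4 μg/mL: ≥ 0.5 μg/mL ⇒ resistant
Azithromycin 64 μg/mL: ≥ 1 μg/mL → resistant
Fosfomycin: 18 mm is ≤ 21 mm — resistant
Doxycycline 128 μg/mL: ≥ 8 μg/mL ⇒ resistant
Amoxicillin-clavulanate 16 mm: ≤ 22 mm ⇒ R
Ciprofloxacin (13 mm) ≤ 15 mm → resistant
Ertapenem 32 μg/mL: ≥ 4 μg/mL — Resistant
Susceptible: 0

0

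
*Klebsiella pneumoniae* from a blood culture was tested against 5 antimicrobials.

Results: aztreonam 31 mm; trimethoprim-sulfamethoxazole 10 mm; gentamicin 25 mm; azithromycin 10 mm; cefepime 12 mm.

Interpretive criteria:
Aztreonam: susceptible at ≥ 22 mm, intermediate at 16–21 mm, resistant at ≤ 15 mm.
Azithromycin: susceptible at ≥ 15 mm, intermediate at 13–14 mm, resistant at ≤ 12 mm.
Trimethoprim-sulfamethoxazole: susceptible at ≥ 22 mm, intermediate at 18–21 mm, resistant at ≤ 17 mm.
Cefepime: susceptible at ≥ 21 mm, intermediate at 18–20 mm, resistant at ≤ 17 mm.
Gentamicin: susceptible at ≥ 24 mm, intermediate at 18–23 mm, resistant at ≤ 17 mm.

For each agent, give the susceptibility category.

S, R, S, R, R

Aztreonam: 31 mm is ≥ 22 mm → susceptible
Trimethoprim-sulfamethoxazole 10 mm: ≤ 17 mm → R
Gentamicin: 25 mm is ≥ 24 mm — susceptible
Azithromycin: 10 mm is ≤ 12 mm → Resistant
Cefepime 12 mm: ≤ 17 mm → R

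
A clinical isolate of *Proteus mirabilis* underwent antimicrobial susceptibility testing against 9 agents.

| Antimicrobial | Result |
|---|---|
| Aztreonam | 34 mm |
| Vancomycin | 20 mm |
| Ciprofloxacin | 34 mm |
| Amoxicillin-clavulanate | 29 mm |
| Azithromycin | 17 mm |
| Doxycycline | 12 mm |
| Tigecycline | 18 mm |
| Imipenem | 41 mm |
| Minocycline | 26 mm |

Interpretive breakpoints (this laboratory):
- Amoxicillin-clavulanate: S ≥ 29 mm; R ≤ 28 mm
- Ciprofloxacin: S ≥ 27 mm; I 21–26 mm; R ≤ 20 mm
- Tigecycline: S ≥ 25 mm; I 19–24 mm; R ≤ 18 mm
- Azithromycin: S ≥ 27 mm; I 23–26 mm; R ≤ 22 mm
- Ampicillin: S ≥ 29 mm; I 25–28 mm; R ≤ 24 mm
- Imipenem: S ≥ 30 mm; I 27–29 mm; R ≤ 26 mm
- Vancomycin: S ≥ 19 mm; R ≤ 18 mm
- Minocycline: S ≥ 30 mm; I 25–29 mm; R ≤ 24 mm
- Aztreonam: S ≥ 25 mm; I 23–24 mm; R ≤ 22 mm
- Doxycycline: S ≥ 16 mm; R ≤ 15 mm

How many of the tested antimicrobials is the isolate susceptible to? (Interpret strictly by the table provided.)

5

Aztreonam: 34 mm is ≥ 25 mm → susceptible
Vancomycin (20 mm) ≥ 19 mm → S
Ciprofloxacin: 34 mm is ≥ 27 mm — S
Amoxicillin-clavulanate (29 mm) ≥ 29 mm — Susceptible
Azithromycin 17 mm: ≤ 22 mm → R
Doxycycline (12 mm) ≤ 15 mm — Resistant
Tigecycline (18 mm) ≤ 18 mm — Resistant
Imipenem: 41 mm is ≥ 30 mm → S
Minocycline 26 mm: in 25–29 mm ⇒ intermediate
Susceptible: 5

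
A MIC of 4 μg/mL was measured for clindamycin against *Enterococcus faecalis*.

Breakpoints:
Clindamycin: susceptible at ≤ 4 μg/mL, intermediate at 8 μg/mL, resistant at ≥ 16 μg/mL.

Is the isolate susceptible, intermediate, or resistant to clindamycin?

S

Clindamycin: 4 μg/mL is ≤ 4 μg/mL — S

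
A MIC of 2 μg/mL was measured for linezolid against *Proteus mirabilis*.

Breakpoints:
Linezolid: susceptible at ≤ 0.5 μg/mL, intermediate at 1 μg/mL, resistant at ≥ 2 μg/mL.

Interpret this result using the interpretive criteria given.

Resistant

Linezolid (2 μg/mL) ≥ 2 μg/mL — Resistant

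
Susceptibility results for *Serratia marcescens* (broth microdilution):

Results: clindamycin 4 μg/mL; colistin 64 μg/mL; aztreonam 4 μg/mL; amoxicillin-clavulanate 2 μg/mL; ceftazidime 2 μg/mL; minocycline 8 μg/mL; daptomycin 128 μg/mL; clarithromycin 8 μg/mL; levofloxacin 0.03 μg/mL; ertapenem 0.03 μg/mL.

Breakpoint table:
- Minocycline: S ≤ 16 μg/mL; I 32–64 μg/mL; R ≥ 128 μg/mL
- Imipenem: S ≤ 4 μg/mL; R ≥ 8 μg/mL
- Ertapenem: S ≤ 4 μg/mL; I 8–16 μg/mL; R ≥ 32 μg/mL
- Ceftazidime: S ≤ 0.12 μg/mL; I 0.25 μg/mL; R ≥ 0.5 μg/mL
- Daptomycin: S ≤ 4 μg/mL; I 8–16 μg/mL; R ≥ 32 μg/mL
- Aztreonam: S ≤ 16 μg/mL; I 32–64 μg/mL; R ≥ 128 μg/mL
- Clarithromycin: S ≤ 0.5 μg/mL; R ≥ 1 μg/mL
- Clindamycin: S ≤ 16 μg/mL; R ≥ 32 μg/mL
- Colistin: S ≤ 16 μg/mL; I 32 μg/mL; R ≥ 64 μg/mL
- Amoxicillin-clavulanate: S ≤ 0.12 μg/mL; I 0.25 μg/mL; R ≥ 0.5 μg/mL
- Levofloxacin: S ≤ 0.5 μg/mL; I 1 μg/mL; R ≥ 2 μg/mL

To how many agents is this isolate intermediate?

Clindamycin 4 μg/mL: ≤ 16 μg/mL → Susceptible
Colistin 64 μg/mL: ≥ 64 μg/mL ⇒ resistant
Aztreonam 4 μg/mL: ≤ 16 μg/mL — Susceptible
Amoxicillin-clavulanate 2 μg/mL: ≥ 0.5 μg/mL → resistant
Ceftazidime (2 μg/mL) ≥ 0.5 μg/mL → Resistant
Minocycline 8 μg/mL: ≤ 16 μg/mL ⇒ Susceptible
Daptomycin: 128 μg/mL is ≥ 32 μg/mL → R
Clarithromycin: 8 μg/mL is ≥ 1 μg/mL — R
Levofloxacin 0.03 μg/mL: ≤ 0.5 μg/mL → Susceptible
Ertapenem: 0.03 μg/mL is ≤ 4 μg/mL ⇒ Susceptible
Intermediate: 0

0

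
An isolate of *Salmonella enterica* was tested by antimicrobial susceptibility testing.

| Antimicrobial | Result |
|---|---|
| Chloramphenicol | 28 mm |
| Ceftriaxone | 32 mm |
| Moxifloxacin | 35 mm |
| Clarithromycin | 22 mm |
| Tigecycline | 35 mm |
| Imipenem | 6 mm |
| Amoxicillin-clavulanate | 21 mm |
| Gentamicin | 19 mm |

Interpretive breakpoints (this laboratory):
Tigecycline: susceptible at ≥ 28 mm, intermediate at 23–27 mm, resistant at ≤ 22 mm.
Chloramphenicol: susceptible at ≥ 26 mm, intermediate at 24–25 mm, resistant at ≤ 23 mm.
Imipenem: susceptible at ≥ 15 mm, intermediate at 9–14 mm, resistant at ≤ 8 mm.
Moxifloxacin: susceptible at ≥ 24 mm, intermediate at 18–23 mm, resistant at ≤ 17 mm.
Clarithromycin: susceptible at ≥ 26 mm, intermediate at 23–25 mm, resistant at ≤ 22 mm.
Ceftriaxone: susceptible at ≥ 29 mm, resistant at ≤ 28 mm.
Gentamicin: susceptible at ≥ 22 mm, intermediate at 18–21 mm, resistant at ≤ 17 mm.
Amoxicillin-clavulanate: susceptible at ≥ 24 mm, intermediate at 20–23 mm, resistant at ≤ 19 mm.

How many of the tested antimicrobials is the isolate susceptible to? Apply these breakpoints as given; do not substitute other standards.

Chloramphenicol: 28 mm is ≥ 26 mm → Susceptible
Ceftriaxone: 32 mm is ≥ 29 mm → susceptible
Moxifloxacin (35 mm) ≥ 24 mm → S
Clarithromycin: 22 mm is ≤ 22 mm → R
Tigecycline: 35 mm is ≥ 28 mm ⇒ susceptible
Imipenem (6 mm) ≤ 8 mm → resistant
Amoxicillin-clavulanate 21 mm: in 20–23 mm → I
Gentamicin 19 mm: in 18–21 mm — intermediate
Susceptible: 4

4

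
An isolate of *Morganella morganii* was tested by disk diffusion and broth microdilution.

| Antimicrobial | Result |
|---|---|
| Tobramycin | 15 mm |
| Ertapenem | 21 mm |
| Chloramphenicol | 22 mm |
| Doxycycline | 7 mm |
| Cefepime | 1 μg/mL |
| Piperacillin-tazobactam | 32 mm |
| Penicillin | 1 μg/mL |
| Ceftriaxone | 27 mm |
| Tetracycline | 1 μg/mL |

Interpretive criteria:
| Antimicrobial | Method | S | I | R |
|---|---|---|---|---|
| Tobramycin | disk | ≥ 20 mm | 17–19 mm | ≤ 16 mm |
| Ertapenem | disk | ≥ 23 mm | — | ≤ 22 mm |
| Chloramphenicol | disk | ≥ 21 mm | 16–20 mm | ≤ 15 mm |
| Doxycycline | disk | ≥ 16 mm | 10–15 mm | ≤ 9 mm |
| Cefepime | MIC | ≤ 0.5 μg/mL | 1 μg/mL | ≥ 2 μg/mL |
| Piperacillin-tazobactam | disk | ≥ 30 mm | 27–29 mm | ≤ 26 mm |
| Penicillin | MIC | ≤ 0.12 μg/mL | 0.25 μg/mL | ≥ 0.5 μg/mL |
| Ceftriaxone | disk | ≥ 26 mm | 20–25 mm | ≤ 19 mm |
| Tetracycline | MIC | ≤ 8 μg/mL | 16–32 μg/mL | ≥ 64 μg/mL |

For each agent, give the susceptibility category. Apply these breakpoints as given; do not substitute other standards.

R, R, S, R, I, S, R, S, S

Tobramycin 15 mm: ≤ 16 mm ⇒ R
Ertapenem: 21 mm is ≤ 22 mm — Resistant
Chloramphenicol: 22 mm is ≥ 21 mm — Susceptible
Doxycycline: 7 mm is ≤ 9 mm — R
Cefepime (1 μg/mL) = 1 μg/mL → intermediate
Piperacillin-tazobactam 32 mm: ≥ 30 mm → S
Penicillin (1 μg/mL) ≥ 0.5 μg/mL → R
Ceftriaxone 27 mm: ≥ 26 mm → Susceptible
Tetracycline 1 μg/mL: ≤ 8 μg/mL ⇒ S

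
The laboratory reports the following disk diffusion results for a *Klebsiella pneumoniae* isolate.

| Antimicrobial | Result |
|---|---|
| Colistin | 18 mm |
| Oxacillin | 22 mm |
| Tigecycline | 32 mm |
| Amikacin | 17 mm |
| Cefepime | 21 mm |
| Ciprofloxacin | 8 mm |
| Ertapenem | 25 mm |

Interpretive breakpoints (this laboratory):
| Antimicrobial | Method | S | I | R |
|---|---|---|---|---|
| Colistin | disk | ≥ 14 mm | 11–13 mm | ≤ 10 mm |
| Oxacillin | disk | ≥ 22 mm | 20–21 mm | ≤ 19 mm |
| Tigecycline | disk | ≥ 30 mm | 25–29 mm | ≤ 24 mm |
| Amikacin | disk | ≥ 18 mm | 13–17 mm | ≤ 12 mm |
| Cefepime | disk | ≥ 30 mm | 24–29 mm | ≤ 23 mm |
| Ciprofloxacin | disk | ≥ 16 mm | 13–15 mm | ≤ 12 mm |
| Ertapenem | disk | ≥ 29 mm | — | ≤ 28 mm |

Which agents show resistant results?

cefepime, ciprofloxacin, ertapenem

Colistin 18 mm: ≥ 14 mm → S
Oxacillin 22 mm: ≥ 22 mm — susceptible
Tigecycline (32 mm) ≥ 30 mm ⇒ Susceptible
Amikacin: 17 mm is in 13–17 mm → Intermediate
Cefepime 21 mm: ≤ 23 mm — resistant
Ciprofloxacin: 8 mm is ≤ 12 mm → resistant
Ertapenem: 25 mm is ≤ 28 mm — R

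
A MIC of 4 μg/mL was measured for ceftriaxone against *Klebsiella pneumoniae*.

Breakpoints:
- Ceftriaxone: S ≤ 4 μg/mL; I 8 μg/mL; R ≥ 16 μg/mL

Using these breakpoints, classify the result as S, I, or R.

Ceftriaxone (4 μg/mL) ≤ 4 μg/mL — S

S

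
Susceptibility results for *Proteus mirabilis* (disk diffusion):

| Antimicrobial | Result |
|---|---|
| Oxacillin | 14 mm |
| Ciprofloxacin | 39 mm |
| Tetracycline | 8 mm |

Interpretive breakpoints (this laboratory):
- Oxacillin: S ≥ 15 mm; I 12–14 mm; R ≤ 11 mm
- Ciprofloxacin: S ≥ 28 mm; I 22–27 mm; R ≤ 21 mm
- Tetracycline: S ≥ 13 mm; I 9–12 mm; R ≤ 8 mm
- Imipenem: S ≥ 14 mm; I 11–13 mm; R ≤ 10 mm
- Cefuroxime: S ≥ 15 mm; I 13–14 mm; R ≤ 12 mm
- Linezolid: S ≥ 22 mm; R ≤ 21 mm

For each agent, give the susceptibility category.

Oxacillin 14 mm: in 12–14 mm → I
Ciprofloxacin 39 mm: ≥ 28 mm ⇒ Susceptible
Tetracycline 8 mm: ≤ 8 mm ⇒ R

I, S, R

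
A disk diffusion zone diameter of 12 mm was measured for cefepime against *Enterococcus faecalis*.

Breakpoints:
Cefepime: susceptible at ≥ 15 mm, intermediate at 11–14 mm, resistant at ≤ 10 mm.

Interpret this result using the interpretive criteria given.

Cefepime (12 mm) in 11–14 mm — Intermediate

Intermediate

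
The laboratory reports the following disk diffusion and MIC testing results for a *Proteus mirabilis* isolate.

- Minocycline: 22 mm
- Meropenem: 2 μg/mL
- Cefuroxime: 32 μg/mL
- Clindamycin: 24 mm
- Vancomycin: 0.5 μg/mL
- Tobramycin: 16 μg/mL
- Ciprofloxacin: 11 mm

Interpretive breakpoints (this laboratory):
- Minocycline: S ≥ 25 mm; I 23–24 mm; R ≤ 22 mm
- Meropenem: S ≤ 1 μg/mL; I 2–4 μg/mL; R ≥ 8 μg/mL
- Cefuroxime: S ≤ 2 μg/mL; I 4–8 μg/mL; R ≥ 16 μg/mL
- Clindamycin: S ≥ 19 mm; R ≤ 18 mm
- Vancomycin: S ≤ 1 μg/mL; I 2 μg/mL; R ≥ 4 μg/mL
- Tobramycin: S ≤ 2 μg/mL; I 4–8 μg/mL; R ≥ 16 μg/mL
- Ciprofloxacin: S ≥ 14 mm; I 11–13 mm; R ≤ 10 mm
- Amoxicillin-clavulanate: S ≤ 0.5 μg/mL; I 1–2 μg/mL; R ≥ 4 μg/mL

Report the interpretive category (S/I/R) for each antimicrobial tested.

R, I, R, S, S, R, I

Minocycline (22 mm) ≤ 22 mm — resistant
Meropenem: 2 μg/mL is in 2–4 μg/mL ⇒ I
Cefuroxime: 32 μg/mL is ≥ 16 μg/mL → R
Clindamycin (24 mm) ≥ 19 mm → S
Vancomycin: 0.5 μg/mL is ≤ 1 μg/mL — susceptible
Tobramycin: 16 μg/mL is ≥ 16 μg/mL — Resistant
Ciprofloxacin (11 mm) in 11–13 mm ⇒ intermediate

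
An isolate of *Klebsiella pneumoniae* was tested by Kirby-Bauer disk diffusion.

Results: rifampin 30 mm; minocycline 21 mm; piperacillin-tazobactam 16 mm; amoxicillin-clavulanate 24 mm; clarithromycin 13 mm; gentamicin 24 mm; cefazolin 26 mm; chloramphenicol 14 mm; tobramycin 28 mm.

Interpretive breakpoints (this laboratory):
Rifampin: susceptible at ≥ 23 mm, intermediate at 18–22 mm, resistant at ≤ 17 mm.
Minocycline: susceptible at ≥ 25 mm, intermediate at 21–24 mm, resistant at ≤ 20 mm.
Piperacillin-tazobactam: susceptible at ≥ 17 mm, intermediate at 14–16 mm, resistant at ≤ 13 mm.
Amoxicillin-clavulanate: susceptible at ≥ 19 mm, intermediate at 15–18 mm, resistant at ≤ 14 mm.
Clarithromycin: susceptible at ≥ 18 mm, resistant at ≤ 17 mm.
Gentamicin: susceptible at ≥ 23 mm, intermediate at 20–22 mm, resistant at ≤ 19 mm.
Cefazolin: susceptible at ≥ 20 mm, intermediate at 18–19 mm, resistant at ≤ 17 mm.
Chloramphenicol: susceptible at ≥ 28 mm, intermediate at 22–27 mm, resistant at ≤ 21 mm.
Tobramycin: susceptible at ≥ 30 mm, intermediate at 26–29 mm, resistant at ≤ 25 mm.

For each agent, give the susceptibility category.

S, I, I, S, R, S, S, R, I

Rifampin 30 mm: ≥ 23 mm — Susceptible
Minocycline (21 mm) in 21–24 mm → I
Piperacillin-tazobactam: 16 mm is in 14–16 mm → intermediate
Amoxicillin-clavulanate: 24 mm is ≥ 19 mm ⇒ Susceptible
Clarithromycin: 13 mm is ≤ 17 mm — R
Gentamicin: 24 mm is ≥ 23 mm → Susceptible
Cefazolin (26 mm) ≥ 20 mm ⇒ Susceptible
Chloramphenicol 14 mm: ≤ 21 mm → Resistant
Tobramycin (28 mm) in 26–29 mm ⇒ Intermediate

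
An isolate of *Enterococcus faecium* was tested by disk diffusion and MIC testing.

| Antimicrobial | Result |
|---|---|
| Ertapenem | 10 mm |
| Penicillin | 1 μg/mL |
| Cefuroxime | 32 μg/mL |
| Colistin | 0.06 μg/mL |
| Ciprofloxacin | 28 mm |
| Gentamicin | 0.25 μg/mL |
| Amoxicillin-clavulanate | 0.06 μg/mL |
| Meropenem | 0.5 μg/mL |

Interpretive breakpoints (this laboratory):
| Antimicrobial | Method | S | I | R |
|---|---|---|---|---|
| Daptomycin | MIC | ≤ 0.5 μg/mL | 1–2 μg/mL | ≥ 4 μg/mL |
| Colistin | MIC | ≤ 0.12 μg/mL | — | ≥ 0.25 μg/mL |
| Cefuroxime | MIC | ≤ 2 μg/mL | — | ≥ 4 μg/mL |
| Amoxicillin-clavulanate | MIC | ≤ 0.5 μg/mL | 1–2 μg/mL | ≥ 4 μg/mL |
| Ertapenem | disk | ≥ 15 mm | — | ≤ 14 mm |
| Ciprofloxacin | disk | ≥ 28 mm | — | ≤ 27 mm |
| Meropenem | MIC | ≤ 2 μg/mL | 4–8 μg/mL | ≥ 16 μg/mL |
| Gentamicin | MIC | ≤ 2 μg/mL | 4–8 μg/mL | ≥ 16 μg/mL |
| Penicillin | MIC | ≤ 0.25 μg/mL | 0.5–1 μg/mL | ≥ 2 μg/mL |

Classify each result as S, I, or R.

R, I, R, S, S, S, S, S

Ertapenem 10 mm: ≤ 14 mm → resistant
Penicillin: 1 μg/mL is in 0.5–1 μg/mL → Intermediate
Cefuroxime (32 μg/mL) ≥ 4 μg/mL → Resistant
Colistin (0.06 μg/mL) ≤ 0.12 μg/mL — Susceptible
Ciprofloxacin: 28 mm is ≥ 28 mm → susceptible
Gentamicin (0.25 μg/mL) ≤ 2 μg/mL → S
Amoxicillin-clavulanate: 0.06 μg/mL is ≤ 0.5 μg/mL ⇒ S
Meropenem (0.5 μg/mL) ≤ 2 μg/mL ⇒ susceptible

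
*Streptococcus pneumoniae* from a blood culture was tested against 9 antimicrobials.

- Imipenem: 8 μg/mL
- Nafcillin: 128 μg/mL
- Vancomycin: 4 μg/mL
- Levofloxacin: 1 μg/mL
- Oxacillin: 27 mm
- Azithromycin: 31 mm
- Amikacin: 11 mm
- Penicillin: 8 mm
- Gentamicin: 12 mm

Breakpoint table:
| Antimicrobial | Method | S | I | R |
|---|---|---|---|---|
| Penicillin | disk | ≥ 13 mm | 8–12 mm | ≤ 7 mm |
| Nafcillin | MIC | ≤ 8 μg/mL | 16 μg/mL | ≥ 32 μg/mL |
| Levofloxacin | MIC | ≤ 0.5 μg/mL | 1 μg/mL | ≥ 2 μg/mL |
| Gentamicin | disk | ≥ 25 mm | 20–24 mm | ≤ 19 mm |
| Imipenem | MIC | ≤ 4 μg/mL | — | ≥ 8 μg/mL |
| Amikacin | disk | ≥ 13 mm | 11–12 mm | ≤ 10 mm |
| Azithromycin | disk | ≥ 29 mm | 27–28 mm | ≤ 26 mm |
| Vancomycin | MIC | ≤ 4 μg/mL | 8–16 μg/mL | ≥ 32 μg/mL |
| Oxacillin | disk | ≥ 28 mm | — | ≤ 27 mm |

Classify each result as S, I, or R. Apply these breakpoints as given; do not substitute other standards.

R, R, S, I, R, S, I, I, R

Imipenem: 8 μg/mL is ≥ 8 μg/mL ⇒ Resistant
Nafcillin 128 μg/mL: ≥ 32 μg/mL ⇒ Resistant
Vancomycin: 4 μg/mL is ≤ 4 μg/mL → susceptible
Levofloxacin (1 μg/mL) = 1 μg/mL ⇒ Intermediate
Oxacillin (27 mm) ≤ 27 mm ⇒ Resistant
Azithromycin: 31 mm is ≥ 29 mm → susceptible
Amikacin: 11 mm is in 11–12 mm ⇒ intermediate
Penicillin (8 mm) in 8–12 mm — I
Gentamicin (12 mm) ≤ 19 mm ⇒ R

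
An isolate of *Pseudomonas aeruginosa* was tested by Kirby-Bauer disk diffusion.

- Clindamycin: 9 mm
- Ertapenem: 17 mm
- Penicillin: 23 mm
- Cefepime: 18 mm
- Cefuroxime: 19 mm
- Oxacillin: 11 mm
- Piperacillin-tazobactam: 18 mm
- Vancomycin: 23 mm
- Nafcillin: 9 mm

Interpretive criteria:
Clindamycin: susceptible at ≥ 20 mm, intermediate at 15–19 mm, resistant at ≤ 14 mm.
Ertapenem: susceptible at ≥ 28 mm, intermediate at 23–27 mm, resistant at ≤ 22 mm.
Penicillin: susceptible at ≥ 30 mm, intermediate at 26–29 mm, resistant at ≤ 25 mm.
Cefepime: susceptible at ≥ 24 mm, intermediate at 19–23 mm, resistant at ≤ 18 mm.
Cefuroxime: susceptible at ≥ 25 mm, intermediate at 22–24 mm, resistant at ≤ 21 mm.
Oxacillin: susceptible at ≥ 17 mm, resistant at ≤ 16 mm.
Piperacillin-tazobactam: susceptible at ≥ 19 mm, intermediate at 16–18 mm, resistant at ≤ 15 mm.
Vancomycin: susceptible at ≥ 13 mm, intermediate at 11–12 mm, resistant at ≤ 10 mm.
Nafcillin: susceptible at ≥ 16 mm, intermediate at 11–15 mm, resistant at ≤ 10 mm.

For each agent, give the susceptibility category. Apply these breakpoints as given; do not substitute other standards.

R, R, R, R, R, R, I, S, R

Clindamycin: 9 mm is ≤ 14 mm ⇒ resistant
Ertapenem (17 mm) ≤ 22 mm → resistant
Penicillin: 23 mm is ≤ 25 mm → R
Cefepime: 18 mm is ≤ 18 mm ⇒ R
Cefuroxime (19 mm) ≤ 21 mm → Resistant
Oxacillin 11 mm: ≤ 16 mm → Resistant
Piperacillin-tazobactam 18 mm: in 16–18 mm — Intermediate
Vancomycin 23 mm: ≥ 13 mm ⇒ Susceptible
Nafcillin 9 mm: ≤ 10 mm → Resistant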